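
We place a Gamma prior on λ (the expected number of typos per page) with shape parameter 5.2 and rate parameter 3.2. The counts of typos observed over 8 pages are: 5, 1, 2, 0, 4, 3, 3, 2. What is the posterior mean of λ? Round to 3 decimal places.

Posterior mean ≈ 2.250

The Poisson likelihood adds the total count to the shape and the number of exposure periods to the rate. Here ∑xᵢ = 20 and n = 8, so shape 5.2→25.2 and rate 3.2→11.2.
Posterior mean = shape/rate = 25.2/11.2 = 2.250.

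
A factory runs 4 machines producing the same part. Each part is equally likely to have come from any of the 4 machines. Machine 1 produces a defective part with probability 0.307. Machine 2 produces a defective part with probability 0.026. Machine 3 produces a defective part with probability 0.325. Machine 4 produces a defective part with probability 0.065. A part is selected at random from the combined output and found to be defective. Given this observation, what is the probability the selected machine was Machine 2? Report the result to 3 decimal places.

Tabulate prior·likelihood by source: [1] prior 0.25, lik 0.307, product 0.07675; [2] prior 0.25, lik 0.026, product 0.006500; [3] prior 0.25, lik 0.325, product 0.08125; [4] prior 0.25, lik 0.065, product 0.01625.
Normalizing constant = 0.18075; the posterior for Machine 2 is its product over the sum, 0.006500/0.18075 = 0.036.

Posterior probability ≈ 0.036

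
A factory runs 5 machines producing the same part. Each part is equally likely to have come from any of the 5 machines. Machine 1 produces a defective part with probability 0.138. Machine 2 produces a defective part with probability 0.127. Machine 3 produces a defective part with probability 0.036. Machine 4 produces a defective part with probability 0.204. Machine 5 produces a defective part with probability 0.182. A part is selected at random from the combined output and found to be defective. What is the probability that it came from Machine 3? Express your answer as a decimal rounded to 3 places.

Tabulate prior·likelihood by source: [1] prior 0.2, lik 0.138, product 0.02760; [2] prior 0.2, lik 0.127, product 0.02540; [3] prior 0.2, lik 0.036, product 0.007200; [4] prior 0.2, lik 0.204, product 0.04080; [5] prior 0.2, lik 0.182, product 0.03640.
Normalizing constant = 0.13740; the posterior for Machine 3 is its product over the sum, 0.007200/0.13740 = 0.052.

Posterior probability ≈ 0.052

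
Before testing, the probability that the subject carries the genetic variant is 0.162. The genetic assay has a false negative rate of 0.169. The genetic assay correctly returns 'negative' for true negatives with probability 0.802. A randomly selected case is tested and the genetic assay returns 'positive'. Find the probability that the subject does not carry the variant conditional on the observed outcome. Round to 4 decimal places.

Write H for 'the subject carries the genetic variant'. Prior odds H:¬H = 0.162/0.838 = 0.19332. For the 'positive' outcome, the likelihood ratio is 0.831/0.198 = 4.1970.
Posterior odds = 0.19332 × 4.1970 = 0.81135, so P(H|E) = 0.81135/(1+0.81135) = 0.4479. Then P(¬H|E) = 1 − 0.4479 = 0.5521.

P(¬H | E) ≈ 0.5521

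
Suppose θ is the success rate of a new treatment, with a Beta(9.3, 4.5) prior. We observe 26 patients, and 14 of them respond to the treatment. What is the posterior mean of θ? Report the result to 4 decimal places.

The binomial likelihood is conjugate to the Beta prior: with 14 successes and 12 failures, the posterior is Beta(9.3+14, 4.5+12) = Beta(23.3, 16.5).
E[θ | data] = 23.3/(23.3+16.5) = 0.5854.

Posterior mean ≈ 0.5854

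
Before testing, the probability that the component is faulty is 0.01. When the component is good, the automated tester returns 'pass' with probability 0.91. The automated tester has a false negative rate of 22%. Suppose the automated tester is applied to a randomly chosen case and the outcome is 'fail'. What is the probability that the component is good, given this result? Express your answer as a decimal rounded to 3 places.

Let H be the event that the component is faulty. P(H) = 0.01, so P(¬H) = 0.99. With E the 'fail' result, P(E|H) = 0.78 and P(E|¬H) = 0.09.
P(E) = 0.78·0.01 + 0.09·0.99 = 0.0078000 + 0.089100 = 0.096900.
By Bayes' theorem, P(H|E) = 0.0078000 / 0.096900 = 0.080. Hence P(¬H|E) = 1 − 0.080 = 0.920.

P(¬H | E) ≈ 0.920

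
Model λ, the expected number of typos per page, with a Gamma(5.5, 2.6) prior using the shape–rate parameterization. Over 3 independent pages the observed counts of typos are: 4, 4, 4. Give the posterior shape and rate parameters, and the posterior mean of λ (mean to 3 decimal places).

Posterior: Gamma(shape=17.5, rate=5.6); mean ≈ 3.125

Total count ∑xᵢ = 12 over n = 3 pages.
Gamma is conjugate to the Poisson likelihood: posterior is Gamma(shape = 5.5+12 = 17.5, rate = 2.6+3 = 5.6).
Posterior mean = shape/rate = 17.5/5.6 = 3.125.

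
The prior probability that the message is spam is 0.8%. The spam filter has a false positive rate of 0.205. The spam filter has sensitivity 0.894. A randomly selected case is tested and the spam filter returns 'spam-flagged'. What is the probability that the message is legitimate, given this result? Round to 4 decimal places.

P(¬H | E) ≈ 0.9660

Let H be the event that the message is spam. P(H) = 0.008, so P(¬H) = 0.992. With E the 'spam-flagged' result, P(E|H) = 0.894 and P(E|¬H) = 0.205.
P(E) = 0.894·0.008 + 0.205·0.992 = 0.0071520 + 0.20336 = 0.21051.
By Bayes' theorem, P(H|E) = 0.0071520 / 0.21051 = 0.0340. Hence P(¬H|E) = 1 − 0.0340 = 0.9660.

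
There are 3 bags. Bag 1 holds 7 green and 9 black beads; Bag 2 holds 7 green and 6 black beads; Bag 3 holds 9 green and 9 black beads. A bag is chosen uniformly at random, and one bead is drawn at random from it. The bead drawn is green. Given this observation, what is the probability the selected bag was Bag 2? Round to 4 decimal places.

Posterior probability ≈ 0.3648

P(green|Bag 1) = 0.4375; P(green|Bag 2) = 0.5385; P(green|Bag 3) = 0.5.
Prior × likelihood for each source: 0.333333·0.4375=0.1458, 0.333333·0.5385=0.1795, 0.333333·0.5=0.1667. Summing gives P(green) = 0.49199.
P(Bag 2 | green) = 0.1795 / 0.49199 = 0.3648.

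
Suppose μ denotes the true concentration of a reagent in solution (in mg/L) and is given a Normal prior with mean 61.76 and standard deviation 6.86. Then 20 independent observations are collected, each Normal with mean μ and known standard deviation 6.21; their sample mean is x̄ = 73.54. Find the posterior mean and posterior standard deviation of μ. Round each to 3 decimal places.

Posterior mean ≈ 73.076; posterior SD ≈ 1.361

With known σ, the Normal prior is conjugate. Weight on the data is w = (n/σ²)/(n/σ² + 1/τ₀²) = 0.518617/(0.518617+0.0212496) = 0.96064.
Posterior mean = w·x̄ + (1−w)·μ₀ = 0.96064·73.54 + 0.039361·61.76 = 73.076. Posterior variance = 1/(0.518617+0.0212496) = 1.85231, so SD = 1.361.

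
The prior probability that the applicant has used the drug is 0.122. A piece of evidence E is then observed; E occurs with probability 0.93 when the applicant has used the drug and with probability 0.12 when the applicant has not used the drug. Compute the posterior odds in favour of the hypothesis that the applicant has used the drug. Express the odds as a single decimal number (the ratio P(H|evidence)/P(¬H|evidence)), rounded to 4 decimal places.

Prior odds = 0.122/(1−0.122) = 0.13895.
Likelihood ratio for E = 0.93/0.12 = 7.7500.
Posterior odds = prior odds × LR = 1.0769.

Posterior odds ≈ 1.0769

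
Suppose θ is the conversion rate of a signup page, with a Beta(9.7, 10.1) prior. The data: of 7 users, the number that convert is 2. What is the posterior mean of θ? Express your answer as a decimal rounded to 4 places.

The binomial likelihood is conjugate to the Beta prior: with 2 successes and 5 failures, the posterior is Beta(9.7+2, 10.1+5) = Beta(11.7, 15.1).
Posterior mean = α/(α+β) = 11.7/26.8 = 0.4366.

Posterior mean ≈ 0.4366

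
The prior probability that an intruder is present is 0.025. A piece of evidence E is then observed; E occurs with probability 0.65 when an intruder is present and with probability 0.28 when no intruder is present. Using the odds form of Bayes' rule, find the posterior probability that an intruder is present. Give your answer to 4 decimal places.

Posterior probability ≈ 0.0562

Prior odds = 0.025/(1−0.025) = 0.025641. In log-odds, ln(0.025641) = -3.6636.
Add log likelihood ratio: ln(2.3214) = 0.84218.
Posterior log-odds = -2.8214, so posterior odds = exp(-2.8214) = 0.059524. Converting, P(H|E) = 0.059524/1.0595 = 0.0562.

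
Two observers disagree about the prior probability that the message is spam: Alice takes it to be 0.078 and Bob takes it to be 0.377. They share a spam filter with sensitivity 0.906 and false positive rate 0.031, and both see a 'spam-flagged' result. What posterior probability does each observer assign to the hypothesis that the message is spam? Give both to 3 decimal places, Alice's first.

Alice: 0.712; Bob: 0.946

The likelihood ratio for a 'spam-flagged' result is 0.906/0.031 = 29.226.
Alice: prior odds 0.078/0.922 = 0.084599; posterior odds 2.4725; posterior probability 0.712.
Bob: prior odds 0.377/0.623 = 0.60514; posterior odds 17.686; posterior probability 0.946.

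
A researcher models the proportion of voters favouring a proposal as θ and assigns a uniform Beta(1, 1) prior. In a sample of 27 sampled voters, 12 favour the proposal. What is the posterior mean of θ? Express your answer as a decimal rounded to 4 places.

The binomial likelihood is conjugate to the Beta prior: with 12 successes and 15 failures, the posterior is Beta(1+12, 1+15) = Beta(13, 16).
E[θ | data] = 13/(13+16) = 0.4483.

Posterior mean ≈ 0.4483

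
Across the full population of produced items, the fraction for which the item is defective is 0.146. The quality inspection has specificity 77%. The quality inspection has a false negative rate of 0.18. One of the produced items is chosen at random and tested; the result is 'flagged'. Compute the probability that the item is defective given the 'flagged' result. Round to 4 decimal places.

Let H be the event that the item is defective. P(H) = 0.146, so P(¬H) = 0.854. With E the 'flagged' result, P(E|H) = 0.82 and P(E|¬H) = 0.23.
P(E) = 0.82·0.146 + 0.23·0.854 = 0.11972 + 0.19642 = 0.31614.
By Bayes' theorem, P(H|E) = 0.11972 / 0.31614 = 0.3787.

P(H | E) ≈ 0.3787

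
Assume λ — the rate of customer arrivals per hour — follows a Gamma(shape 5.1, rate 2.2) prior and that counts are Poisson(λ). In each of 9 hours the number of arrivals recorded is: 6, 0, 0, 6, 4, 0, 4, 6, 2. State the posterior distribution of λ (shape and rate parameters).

Total count ∑xᵢ = 28 over n = 9 hours.
Gamma is conjugate to the Poisson likelihood: posterior is Gamma(shape = 5.1+28 = 33.1, rate = 2.2+9 = 11.2).

Posterior: Gamma(shape=33.1, rate=11.2)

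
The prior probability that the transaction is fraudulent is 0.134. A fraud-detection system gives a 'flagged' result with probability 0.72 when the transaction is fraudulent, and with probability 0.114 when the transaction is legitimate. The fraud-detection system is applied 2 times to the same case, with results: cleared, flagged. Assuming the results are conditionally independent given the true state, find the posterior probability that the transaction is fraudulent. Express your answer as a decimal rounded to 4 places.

Posterior P(H) ≈ 0.2360

With H the event that the transaction is fraudulent, the joint likelihood of the observed sequence is P(data|H) = 0.28·0.72 = 0.20160 and P(data|¬H) = 0.886·0.114 = 0.10100.
Bayes: P(H|data) = 0.134·0.20160 / (0.134·0.20160 + 0.866·0.10100) = 0.027014/0.11448 = 0.2360.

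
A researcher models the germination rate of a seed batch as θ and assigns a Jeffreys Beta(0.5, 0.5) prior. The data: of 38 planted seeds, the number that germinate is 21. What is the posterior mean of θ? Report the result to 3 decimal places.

Posterior mean ≈ 0.551

Observing 21 successes and 17 failures updates Beta(0.5, 0.5) by adding the success and failure counts to the two shape parameters: α = 0.5+21 = 21.5, β = 0.5+17 = 17.5.
E[θ | data] = 21.5/(21.5+17.5) = 0.551.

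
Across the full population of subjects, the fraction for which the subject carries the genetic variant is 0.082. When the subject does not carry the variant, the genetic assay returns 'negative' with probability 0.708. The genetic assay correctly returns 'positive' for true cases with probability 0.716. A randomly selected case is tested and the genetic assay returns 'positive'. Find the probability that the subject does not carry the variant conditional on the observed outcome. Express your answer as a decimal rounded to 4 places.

P(¬H | E) ≈ 0.8203

Let H be the event that the subject carries the genetic variant. P(H) = 0.082, so P(¬H) = 0.918. With E the 'positive' result, P(E|H) = 0.716 and P(E|¬H) = 0.292.
P(E) = 0.716·0.082 + 0.292·0.918 = 0.058712 + 0.26806 = 0.32677.
By Bayes' theorem, P(H|E) = 0.058712 / 0.32677 = 0.1797. Hence P(¬H|E) = 1 − 0.1797 = 0.8203.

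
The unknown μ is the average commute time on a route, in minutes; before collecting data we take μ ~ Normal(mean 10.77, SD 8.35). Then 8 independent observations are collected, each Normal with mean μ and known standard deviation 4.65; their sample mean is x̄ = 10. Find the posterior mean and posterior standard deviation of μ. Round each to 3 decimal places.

Prior precision 1/τ₀² = 1/8.35² = 0.0143426; data precision n/σ² = 8/4.65² = 0.369985.
Posterior precision = 0.0143426 + 0.369985 = 0.384328, giving posterior SD = 1/√0.384328 = 1.613.
Posterior mean = (0.0143426·10.77 + 0.369985·10) / 0.384328 = 10.029.

Posterior mean ≈ 10.029; posterior SD ≈ 1.613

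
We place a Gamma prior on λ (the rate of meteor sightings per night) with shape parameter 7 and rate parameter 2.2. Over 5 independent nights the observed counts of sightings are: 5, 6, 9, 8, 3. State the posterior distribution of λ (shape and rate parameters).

Total count ∑xᵢ = 31 over n = 5 nights.
Gamma is conjugate to the Poisson likelihood: posterior is Gamma(shape = 7+31 = 38, rate = 2.2+5 = 7.2).

Posterior: Gamma(shape=38, rate=7.2)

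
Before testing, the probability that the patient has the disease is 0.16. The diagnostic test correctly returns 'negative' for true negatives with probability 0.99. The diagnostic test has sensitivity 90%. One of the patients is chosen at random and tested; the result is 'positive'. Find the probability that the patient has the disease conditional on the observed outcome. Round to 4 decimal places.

P(H | E) ≈ 0.9449

Write H for 'the patient has the disease'. Prior odds H:¬H = 0.16/0.84 = 0.19048. For the 'positive' outcome, the likelihood ratio is 0.9/0.01 = 90.000.
Posterior odds = 0.19048 × 90.000 = 17.143, so P(H|E) = 17.143/(1+17.143) = 0.9449.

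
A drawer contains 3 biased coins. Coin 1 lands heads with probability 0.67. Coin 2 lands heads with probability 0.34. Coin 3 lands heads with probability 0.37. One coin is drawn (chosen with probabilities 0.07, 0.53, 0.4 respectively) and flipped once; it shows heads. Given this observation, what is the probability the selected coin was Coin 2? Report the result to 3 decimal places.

Tabulate prior·likelihood by source: [1] prior 0.07, lik 0.67, product 0.04690; [2] prior 0.53, lik 0.34, product 0.1802; [3] prior 0.4, lik 0.37, product 0.1480.
Normalizing constant = 0.37510; the posterior for Coin 2 is its product over the sum, 0.1802/0.37510 = 0.480.

Posterior probability ≈ 0.480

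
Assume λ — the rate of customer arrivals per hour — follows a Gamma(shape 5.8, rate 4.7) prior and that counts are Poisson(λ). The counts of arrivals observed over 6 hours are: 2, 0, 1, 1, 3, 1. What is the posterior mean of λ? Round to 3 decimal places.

The Poisson likelihood adds the total count to the shape and the number of exposure periods to the rate. Here ∑xᵢ = 8 and n = 6, so shape 5.8→13.8 and rate 4.7→10.7.
E[λ | data] = 13.8/10.7 = 1.290.

Posterior mean ≈ 1.290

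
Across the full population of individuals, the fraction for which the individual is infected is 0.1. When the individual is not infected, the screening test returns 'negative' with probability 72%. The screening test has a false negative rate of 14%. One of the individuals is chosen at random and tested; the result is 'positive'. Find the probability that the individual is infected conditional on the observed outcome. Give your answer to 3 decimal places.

P(H | E) ≈ 0.254

Let H be the event that the individual is infected. P(H) = 0.1, so P(¬H) = 0.9. With E the 'positive' result, P(E|H) = 0.86 and P(E|¬H) = 0.28.
P(E) = 0.86·0.1 + 0.28·0.9 = 0.086000 + 0.25200 = 0.33800.
By Bayes' theorem, P(H|E) = 0.086000 / 0.33800 = 0.254.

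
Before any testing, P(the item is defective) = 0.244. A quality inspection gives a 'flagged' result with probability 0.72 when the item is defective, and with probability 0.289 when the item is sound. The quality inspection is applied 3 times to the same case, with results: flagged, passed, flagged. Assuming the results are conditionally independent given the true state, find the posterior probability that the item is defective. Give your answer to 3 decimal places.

Posterior P(H) ≈ 0.441

With H the event that the item is defective, the joint likelihood of the observed sequence is P(data|H) = 0.72·0.28·0.72 = 0.14515 and P(data|¬H) = 0.289·0.711·0.289 = 0.059383.
Bayes: P(H|data) = 0.244·0.14515 / (0.244·0.14515 + 0.756·0.059383) = 0.035417/0.080311 = 0.4410.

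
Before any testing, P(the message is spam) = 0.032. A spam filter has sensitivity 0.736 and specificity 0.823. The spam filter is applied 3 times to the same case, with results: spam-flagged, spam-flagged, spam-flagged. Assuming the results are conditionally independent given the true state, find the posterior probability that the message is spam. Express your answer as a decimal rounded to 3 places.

Let H be the event that the message is spam; start with P(H) = 0.032. P('spam-flagged'|H) = 0.736, P('spam-flagged'|¬H) = 0.177.
Update on result 1 ('spam-flagged'): P(H) ← 0.736·0.0320 / (0.736·0.0320 + 0.177·0.9680) = 0.023552/0.19489 = 0.1208.
Update on result 2 ('spam-flagged'): P(H) ← 0.736·0.1208 / (0.736·0.1208 + 0.177·0.8792) = 0.088945/0.24455 = 0.3637.
Update on result 3 ('spam-flagged'): P(H) ← 0.736·0.3637 / (0.736·0.3637 + 0.177·0.6363) = 0.26768/0.38031 = 0.7039.

Posterior P(H) ≈ 0.704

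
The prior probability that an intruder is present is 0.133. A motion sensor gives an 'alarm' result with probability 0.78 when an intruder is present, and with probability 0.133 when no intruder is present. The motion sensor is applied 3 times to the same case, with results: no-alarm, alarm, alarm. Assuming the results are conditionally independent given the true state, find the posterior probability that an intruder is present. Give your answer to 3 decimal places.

Posterior P(H) ≈ 0.572

With H the event that an intruder is present, the joint likelihood of the observed sequence is P(data|H) = 0.22·0.78·0.78 = 0.13385 and P(data|¬H) = 0.867·0.133·0.133 = 0.015336.
Bayes: P(H|data) = 0.133·0.13385 / (0.133·0.13385 + 0.867·0.015336) = 0.017802/0.031098 = 0.5724.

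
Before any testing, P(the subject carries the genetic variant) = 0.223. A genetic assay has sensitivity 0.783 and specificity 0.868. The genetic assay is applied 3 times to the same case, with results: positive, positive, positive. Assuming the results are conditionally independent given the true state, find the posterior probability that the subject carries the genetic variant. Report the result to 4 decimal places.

Posterior P(H) ≈ 0.9836

With H the event that the subject carries the genetic variant, the joint likelihood of the observed sequence is P(data|H) = 0.783·0.783·0.783 = 0.48005 and P(data|¬H) = 0.132·0.132·0.132 = 0.0023000.
Bayes: P(H|data) = 0.223·0.48005 / (0.223·0.48005 + 0.777·0.0023000) = 0.10705/0.10884 = 0.9836.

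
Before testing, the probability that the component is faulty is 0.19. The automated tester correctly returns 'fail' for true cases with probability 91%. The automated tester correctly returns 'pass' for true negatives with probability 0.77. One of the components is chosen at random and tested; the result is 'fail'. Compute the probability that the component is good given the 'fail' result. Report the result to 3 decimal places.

Let H be the event that the component is faulty. P(H) = 0.19, so P(¬H) = 0.81. With E the 'fail' result, P(E|H) = 0.91 and P(E|¬H) = 0.23.
P(E) = 0.91·0.19 + 0.23·0.81 = 0.17290 + 0.18630 = 0.35920.
By Bayes' theorem, P(H|E) = 0.17290 / 0.35920 = 0.481. Hence P(¬H|E) = 1 − 0.481 = 0.519.

P(¬H | E) ≈ 0.519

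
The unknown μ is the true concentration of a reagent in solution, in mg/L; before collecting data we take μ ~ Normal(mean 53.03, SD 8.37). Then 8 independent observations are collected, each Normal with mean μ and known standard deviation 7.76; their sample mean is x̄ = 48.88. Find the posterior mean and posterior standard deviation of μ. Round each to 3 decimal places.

Posterior mean ≈ 49.283; posterior SD ≈ 2.607

With known σ, the Normal prior is conjugate. Weight on the data is w = (n/σ²)/(n/σ² + 1/τ₀²) = 0.132852/(0.132852+0.0142741) = 0.90298.
Posterior mean = w·x̄ + (1−w)·μ₀ = 0.90298·48.88 + 0.097020·53.03 = 49.283. Posterior variance = 1/(0.132852+0.0142741) = 6.79691, so SD = 2.607.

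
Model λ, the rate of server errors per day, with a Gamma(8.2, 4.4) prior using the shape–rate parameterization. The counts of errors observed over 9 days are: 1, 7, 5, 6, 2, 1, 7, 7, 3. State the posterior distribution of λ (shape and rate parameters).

Total count ∑xᵢ = 39 over n = 9 days.
Gamma is conjugate to the Poisson likelihood: posterior is Gamma(shape = 8.2+39 = 47.2, rate = 4.4+9 = 13.4).

Posterior: Gamma(shape=47.2, rate=13.4)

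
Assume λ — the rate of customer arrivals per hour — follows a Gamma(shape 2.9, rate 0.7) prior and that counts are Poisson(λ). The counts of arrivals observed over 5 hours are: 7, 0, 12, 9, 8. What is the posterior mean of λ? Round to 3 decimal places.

The Poisson likelihood adds the total count to the shape and the number of exposure periods to the rate. Here ∑xᵢ = 36 and n = 5, so shape 2.9→38.9 and rate 0.7→5.7.
E[λ | data] = 38.9/5.7 = 6.825.

Posterior mean ≈ 6.825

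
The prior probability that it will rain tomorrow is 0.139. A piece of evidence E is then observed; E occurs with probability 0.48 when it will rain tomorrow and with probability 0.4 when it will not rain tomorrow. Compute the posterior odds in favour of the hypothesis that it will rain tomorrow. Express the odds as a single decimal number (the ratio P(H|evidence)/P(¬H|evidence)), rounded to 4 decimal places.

Posterior odds ≈ 0.1937

Prior odds = 0.139/(1−0.139) = 0.16144. In log-odds, ln(0.16144) = -1.8236.
Add log likelihood ratio: ln(1.2000) = 0.18232.
Posterior log-odds = -1.6413, so posterior odds = exp(-1.6413) = 0.19373.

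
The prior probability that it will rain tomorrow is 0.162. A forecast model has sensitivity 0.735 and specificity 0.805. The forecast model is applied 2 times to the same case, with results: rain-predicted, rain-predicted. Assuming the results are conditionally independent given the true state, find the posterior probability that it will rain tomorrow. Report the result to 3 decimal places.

With H the event that it will rain tomorrow, the joint likelihood of the observed sequence is P(data|H) = 0.735·0.735 = 0.54022 and P(data|¬H) = 0.195·0.195 = 0.038025.
Bayes: P(H|data) = 0.162·0.54022 / (0.162·0.54022 + 0.838·0.038025) = 0.087516/0.11938 = 0.7331.

Posterior P(H) ≈ 0.733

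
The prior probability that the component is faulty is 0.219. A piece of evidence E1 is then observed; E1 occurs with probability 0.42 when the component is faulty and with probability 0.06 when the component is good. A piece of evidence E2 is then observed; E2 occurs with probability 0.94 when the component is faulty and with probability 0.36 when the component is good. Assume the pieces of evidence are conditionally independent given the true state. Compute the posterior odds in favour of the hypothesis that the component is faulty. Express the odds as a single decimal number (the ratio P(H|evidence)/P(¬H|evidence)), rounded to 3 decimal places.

Prior odds = 0.219/(1−0.219) = 0.28041. In log-odds, ln(0.28041) = -1.2715.
Add log likelihood ratios: ln(7.0000) + ln(2.6111) = 2.9057.
Posterior log-odds = 1.6342, so posterior odds = exp(1.6342) = 5.1253.

Posterior odds ≈ 5.125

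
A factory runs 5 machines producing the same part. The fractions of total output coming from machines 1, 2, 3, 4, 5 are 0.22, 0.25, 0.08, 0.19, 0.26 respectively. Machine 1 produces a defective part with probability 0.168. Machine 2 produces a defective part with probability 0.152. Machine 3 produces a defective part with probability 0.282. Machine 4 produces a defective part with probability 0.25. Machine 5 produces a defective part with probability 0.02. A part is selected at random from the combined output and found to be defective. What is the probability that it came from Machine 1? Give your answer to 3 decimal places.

Posterior probability ≈ 0.246

P(defective|M1) = 0.168; P(defective|M2) = 0.152; P(defective|M3) = 0.282; P(defective|M4) = 0.25; P(defective|M5) = 0.02.
Prior × likelihood for each source: 0.22·0.168=0.03696, 0.25·0.152=0.03800, 0.08·0.282=0.02256, 0.19·0.25=0.04750, 0.26·0.02=0.005200. Summing gives P(defective) = 0.15022.
P(Machine 1 | defective) = 0.03696 / 0.15022 = 0.246.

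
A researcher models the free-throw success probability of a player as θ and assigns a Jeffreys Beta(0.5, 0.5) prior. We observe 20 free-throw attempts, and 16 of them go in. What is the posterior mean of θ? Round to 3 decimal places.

Posterior mean ≈ 0.786

The binomial likelihood is conjugate to the Beta prior: with 16 successes and 4 failures, the posterior is Beta(0.5+16, 0.5+4) = Beta(16.5, 4.5).
Posterior mean = α/(α+β) = 16.5/21 = 0.786.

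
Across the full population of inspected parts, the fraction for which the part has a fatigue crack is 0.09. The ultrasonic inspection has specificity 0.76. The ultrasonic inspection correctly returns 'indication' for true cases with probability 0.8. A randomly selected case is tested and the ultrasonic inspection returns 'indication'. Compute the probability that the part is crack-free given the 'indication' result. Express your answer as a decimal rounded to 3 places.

P(¬H | E) ≈ 0.752

Let H be the event that the part has a fatigue crack. P(H) = 0.09, so P(¬H) = 0.91. With E the 'indication' result, P(E|H) = 0.8 and P(E|¬H) = 0.24.
P(E) = 0.8·0.09 + 0.24·0.91 = 0.072000 + 0.21840 = 0.29040.
By Bayes' theorem, P(H|E) = 0.072000 / 0.29040 = 0.248. Hence P(¬H|E) = 1 − 0.248 = 0.752.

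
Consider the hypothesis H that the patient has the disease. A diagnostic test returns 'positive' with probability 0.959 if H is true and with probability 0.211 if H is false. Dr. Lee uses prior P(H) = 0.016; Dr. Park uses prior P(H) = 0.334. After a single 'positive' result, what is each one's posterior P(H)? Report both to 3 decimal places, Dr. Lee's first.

P('+'|H) = 0.959, P('+'|¬H) = 0.211.
Dr. Lee: numerator 0.959·0.016 = 0.015344; evidence = 0.015344+0.211·0.984 = 0.22297; posterior = 0.069.
Dr. Park: numerator 0.959·0.334 = 0.32031; evidence = 0.32031+0.211·0.666 = 0.46083; posterior = 0.695.

Dr. Lee: 0.069; Dr. Park: 0.695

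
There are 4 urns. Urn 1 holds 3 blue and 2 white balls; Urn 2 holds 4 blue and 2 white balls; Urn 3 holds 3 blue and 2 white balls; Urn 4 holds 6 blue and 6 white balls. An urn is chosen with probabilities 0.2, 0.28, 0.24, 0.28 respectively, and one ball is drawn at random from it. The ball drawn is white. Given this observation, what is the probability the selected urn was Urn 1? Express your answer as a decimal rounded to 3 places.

Posterior probability ≈ 0.195

P(white|Urn 1) = 0.4; P(white|Urn 2) = 0.3333; P(white|Urn 3) = 0.4; P(white|Urn 4) = 0.5.
Prior × likelihood for each source: 0.2·0.4=0.08000, 0.28·0.3333=0.09333, 0.24·0.4=0.09600, 0.28·0.5=0.1400. Summing gives P(white) = 0.40933.
P(Urn 1 | white) = 0.08000 / 0.40933 = 0.195.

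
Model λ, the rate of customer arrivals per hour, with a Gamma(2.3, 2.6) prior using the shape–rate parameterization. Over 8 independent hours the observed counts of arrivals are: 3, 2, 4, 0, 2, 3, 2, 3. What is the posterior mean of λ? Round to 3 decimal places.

Posterior mean ≈ 2.009

The Poisson likelihood adds the total count to the shape and the number of exposure periods to the rate. Here ∑xᵢ = 19 and n = 8, so shape 2.3→21.3 and rate 2.6→10.6.
Posterior mean = shape/rate = 21.3/10.6 = 2.009.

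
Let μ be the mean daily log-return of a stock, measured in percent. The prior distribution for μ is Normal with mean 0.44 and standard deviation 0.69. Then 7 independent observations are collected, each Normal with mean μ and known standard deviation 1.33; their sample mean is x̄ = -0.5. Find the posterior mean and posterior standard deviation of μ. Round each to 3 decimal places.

With known σ, the Normal prior is conjugate. Weight on the data is w = (n/σ²)/(n/σ² + 1/τ₀²) = 3.95726/(3.95726+2.10040) = 0.65327.
Posterior mean = w·x̄ + (1−w)·μ₀ = 0.65327·-0.5 + 0.34673·0.44 = -0.174. Posterior variance = 1/(3.95726+2.10040) = 0.165080, so SD = 0.406.

Posterior mean ≈ -0.174; posterior SD ≈ 0.406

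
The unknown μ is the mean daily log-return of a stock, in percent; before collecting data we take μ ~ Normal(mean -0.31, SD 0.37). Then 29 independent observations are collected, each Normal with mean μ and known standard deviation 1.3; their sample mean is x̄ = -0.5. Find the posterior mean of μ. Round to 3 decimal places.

Prior precision 1/τ₀² = 1/0.37² = 7.30460; data precision n/σ² = 29/1.3² = 17.1598.
Posterior precision = 7.30460 + 17.1598 = 24.4644.
Posterior mean = (7.30460·-0.31 + 17.1598·-0.5) / 24.4644 = -0.443.

Posterior mean ≈ -0.443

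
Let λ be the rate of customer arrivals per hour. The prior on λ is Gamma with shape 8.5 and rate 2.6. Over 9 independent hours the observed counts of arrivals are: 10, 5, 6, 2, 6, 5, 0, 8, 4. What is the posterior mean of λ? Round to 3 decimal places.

Total count ∑xᵢ = 46 over n = 9 hours.
Gamma is conjugate to the Poisson likelihood: posterior is Gamma(shape = 8.5+46 = 54.5, rate = 2.6+9 = 11.6).
E[λ | data] = 54.5/11.6 = 4.698.

Posterior mean ≈ 4.698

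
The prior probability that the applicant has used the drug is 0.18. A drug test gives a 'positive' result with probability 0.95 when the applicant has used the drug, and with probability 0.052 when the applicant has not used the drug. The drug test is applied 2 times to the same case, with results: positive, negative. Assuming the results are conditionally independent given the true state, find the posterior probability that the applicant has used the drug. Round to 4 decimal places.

With H the event that the applicant has used the drug, the joint likelihood of the observed sequence is P(data|H) = 0.95·0.05 = 0.047500 and P(data|¬H) = 0.052·0.948 = 0.049296.
Bayes: P(H|data) = 0.18·0.047500 / (0.18·0.047500 + 0.82·0.049296) = 0.0085500/0.048973 = 0.1746.

Posterior P(H) ≈ 0.1746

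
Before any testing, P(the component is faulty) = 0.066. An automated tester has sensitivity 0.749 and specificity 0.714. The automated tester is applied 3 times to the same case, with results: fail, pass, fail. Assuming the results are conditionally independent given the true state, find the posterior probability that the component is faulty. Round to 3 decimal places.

Posterior P(H) ≈ 0.146

Let H be the event that the component is faulty; start with P(H) = 0.066. P('fail'|H) = 0.749, P('fail'|¬H) = 0.286.
Update on result 1 ('fail'): P(H) ← 0.749·0.0660 / (0.749·0.0660 + 0.286·0.9340) = 0.049434/0.31656 = 0.1562.
Update on result 2 ('pass'): P(H) ← 0.251·0.1562 / (0.251·0.1562 + 0.714·0.8438) = 0.039196/0.64170 = 0.0611.
Update on result 3 ('fail'): P(H) ← 0.749·0.0611 / (0.749·0.0611 + 0.286·0.9389) = 0.045751/0.31428 = 0.1456.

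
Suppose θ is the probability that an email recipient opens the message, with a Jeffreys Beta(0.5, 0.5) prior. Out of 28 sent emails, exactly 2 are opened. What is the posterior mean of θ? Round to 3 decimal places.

The binomial likelihood is conjugate to the Beta prior: with 2 successes and 26 failures, the posterior is Beta(0.5+2, 0.5+26) = Beta(2.5, 26.5).
E[θ | data] = 2.5/(2.5+26.5) = 0.086.

Posterior mean ≈ 0.086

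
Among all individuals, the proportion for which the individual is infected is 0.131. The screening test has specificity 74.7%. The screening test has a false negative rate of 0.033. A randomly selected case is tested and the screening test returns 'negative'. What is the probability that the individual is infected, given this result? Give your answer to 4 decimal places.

P(H | E) ≈ 0.0066

Let H be the event that the individual is infected. P(H) = 0.131, so P(¬H) = 0.869. With E the 'negative' result, P(E|H) = 0.033 and P(E|¬H) = 0.747.
P(E) = 0.033·0.131 + 0.747·0.869 = 0.0043230 + 0.64914 = 0.65347.
By Bayes' theorem, P(H|E) = 0.0043230 / 0.65347 = 0.0066.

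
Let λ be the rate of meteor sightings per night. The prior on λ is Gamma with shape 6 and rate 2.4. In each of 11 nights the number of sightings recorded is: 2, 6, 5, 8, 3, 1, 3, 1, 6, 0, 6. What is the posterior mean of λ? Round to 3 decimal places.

The Poisson likelihood adds the total count to the shape and the number of exposure periods to the rate. Here ∑xᵢ = 41 and n = 11, so shape 6→47 and rate 2.4→13.4.
Posterior mean = shape/rate = 47/13.4 = 3.507.

Posterior mean ≈ 3.507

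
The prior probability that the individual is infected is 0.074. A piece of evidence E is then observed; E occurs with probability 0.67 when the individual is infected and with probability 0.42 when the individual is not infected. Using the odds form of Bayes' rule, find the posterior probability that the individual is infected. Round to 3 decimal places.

Prior odds = 0.074/(1−0.074) = 0.079914. In log-odds, ln(0.079914) = -2.5268.
Add log likelihood ratio: ln(1.5952) = 0.46702.
Posterior log-odds = -2.0598, so posterior odds = exp(-2.0598) = 0.12748. Converting, P(H|E) = 0.12748/1.1275 = 0.113.

Posterior probability ≈ 0.113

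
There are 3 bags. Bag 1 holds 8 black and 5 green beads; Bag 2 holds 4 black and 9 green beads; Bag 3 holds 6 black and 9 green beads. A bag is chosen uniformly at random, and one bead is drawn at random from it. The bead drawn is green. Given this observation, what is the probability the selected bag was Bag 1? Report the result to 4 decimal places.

P(green|Bag 1) = 0.3846; P(green|Bag 2) = 0.6923; P(green|Bag 3) = 0.6.
Prior × likelihood for each source: 0.333333·0.3846=0.1282, 0.333333·0.6923=0.2308, 0.333333·0.6=0.2000. Summing gives P(green) = 0.55897.
P(Bag 1 | green) = 0.1282 / 0.55897 = 0.2294.

Posterior probability ≈ 0.2294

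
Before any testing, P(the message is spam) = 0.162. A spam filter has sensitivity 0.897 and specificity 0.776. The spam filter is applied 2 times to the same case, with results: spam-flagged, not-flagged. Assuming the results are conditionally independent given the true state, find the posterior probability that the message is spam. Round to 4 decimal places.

Posterior P(H) ≈ 0.0932

Let H be the event that the message is spam; start with P(H) = 0.162. P('spam-flagged'|H) = 0.897, P('spam-flagged'|¬H) = 0.224.
Update on result 1 ('spam-flagged'): P(H) ← 0.897·0.1620 / (0.897·0.1620 + 0.224·0.8380) = 0.14531/0.33303 = 0.4363.
Update on result 2 ('not-flagged'): P(H) ← 0.103·0.4363 / (0.103·0.4363 + 0.776·0.5637) = 0.044943/0.48234 = 0.0932.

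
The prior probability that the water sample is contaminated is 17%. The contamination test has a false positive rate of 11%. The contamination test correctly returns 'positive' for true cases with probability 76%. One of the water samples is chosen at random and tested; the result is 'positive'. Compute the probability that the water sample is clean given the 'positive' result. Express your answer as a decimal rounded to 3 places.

P(¬H | E) ≈ 0.414

Let H be the event that the water sample is contaminated. P(H) = 0.17, so P(¬H) = 0.83. With E the 'positive' result, P(E|H) = 0.76 and P(E|¬H) = 0.11.
P(E) = 0.76·0.17 + 0.11·0.83 = 0.12920 + 0.091300 = 0.22050.
By Bayes' theorem, P(H|E) = 0.12920 / 0.22050 = 0.586. Hence P(¬H|E) = 1 − 0.586 = 0.414.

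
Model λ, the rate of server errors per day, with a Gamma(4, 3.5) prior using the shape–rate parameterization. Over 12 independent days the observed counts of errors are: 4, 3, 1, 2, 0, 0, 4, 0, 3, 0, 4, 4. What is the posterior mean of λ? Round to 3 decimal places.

The Poisson likelihood adds the total count to the shape and the number of exposure periods to the rate. Here ∑xᵢ = 25 and n = 12, so shape 4→29 and rate 3.5→15.5.
E[λ | data] = 29/15.5 = 1.871.

Posterior mean ≈ 1.871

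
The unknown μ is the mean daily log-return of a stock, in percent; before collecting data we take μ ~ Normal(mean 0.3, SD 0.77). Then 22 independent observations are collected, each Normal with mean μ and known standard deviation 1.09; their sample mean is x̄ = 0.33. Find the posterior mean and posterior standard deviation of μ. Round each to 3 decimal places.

With known σ, the Normal prior is conjugate. Weight on the data is w = (n/σ²)/(n/σ² + 1/τ₀²) = 18.5170/(18.5170+1.68663) = 0.91652.
Posterior mean = w·x̄ + (1−w)·μ₀ = 0.91652·0.33 + 0.083481·0.3 = 0.327. Posterior variance = 1/(18.5170+1.68663) = 0.0494962, so SD = 0.222.

Posterior mean ≈ 0.327; posterior SD ≈ 0.222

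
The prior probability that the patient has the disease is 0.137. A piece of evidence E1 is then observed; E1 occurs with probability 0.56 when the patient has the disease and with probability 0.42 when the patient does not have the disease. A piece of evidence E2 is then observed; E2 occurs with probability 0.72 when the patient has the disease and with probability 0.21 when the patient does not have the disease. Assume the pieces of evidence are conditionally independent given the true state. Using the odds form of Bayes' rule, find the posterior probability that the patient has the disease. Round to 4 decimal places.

Posterior probability ≈ 0.4205

Prior odds = 0.137/(1−0.137) = 0.15875.
Likelihood ratio for E1 = 0.56/0.42 = 1.3333.
Likelihood ratio for E2 = 0.72/0.21 = 3.4286.
Posterior odds = prior odds × LR₁ × LR₂ = 0.72571.
Posterior probability = odds/(1+odds) = 0.72571/1.7257 = 0.4205.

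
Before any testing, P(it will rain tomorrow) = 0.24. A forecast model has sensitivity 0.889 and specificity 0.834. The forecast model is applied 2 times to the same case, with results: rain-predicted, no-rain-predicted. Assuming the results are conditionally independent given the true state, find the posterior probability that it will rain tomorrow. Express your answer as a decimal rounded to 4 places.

With H the event that it will rain tomorrow, the joint likelihood of the observed sequence is P(data|H) = 0.889·0.111 = 0.098679 and P(data|¬H) = 0.166·0.834 = 0.13844.
Bayes: P(H|data) = 0.24·0.098679 / (0.24·0.098679 + 0.76·0.13844) = 0.023683/0.12890 = 0.1837.

Posterior P(H) ≈ 0.1837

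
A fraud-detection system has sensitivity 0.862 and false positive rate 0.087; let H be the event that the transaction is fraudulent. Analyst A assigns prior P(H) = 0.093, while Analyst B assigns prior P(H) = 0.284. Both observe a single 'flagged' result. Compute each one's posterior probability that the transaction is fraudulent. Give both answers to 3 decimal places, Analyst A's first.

P('+'|H) = 0.862, P('+'|¬H) = 0.087.
Analyst A: numerator 0.862·0.093 = 0.080166; evidence = 0.080166+0.087·0.907 = 0.15907; posterior = 0.504.
Analyst B: numerator 0.862·0.284 = 0.24481; evidence = 0.24481+0.087·0.716 = 0.30710; posterior = 0.797.

Analyst A: 0.504; Analyst B: 0.797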